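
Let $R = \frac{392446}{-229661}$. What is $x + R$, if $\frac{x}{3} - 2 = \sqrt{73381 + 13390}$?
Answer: $\frac{985520}{229661} + 3 \sqrt{86771} \approx 888.0$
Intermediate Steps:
$R = - \frac{392446}{229661}$ ($R = 392446 \left(- \frac{1}{229661}\right) = - \frac{392446}{229661} \approx -1.7088$)
$x = 6 + 3 \sqrt{86771}$ ($x = 6 + 3 \sqrt{73381 + 13390} = 6 + 3 \sqrt{86771} \approx 889.71$)
$x + R = \left(6 + 3 \sqrt{86771}\right) - \frac{392446}{229661} = \frac{985520}{229661} + 3 \sqrt{86771}$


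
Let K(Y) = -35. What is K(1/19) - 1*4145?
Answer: -4180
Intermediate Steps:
K(1/19) - 1*4145 = -35 - 1*4145 = -35 - 4145 = -4180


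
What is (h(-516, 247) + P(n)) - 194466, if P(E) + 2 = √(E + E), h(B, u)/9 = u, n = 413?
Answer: -192245 + √826 ≈ -1.9222e+5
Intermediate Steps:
h(B, u) = 9*u
P(E) = -2 + √2*√E (P(E) = -2 + √(E + E) = -2 + √(2*E) = -2 + √2*√E)
(h(-516, 247) + P(n)) - 194466 = (9*247 + (-2 + √2*√413)) - 194466 = (2223 + (-2 + √826)) - 194466 = (2221 + √826) - 194466 = -192245 + √826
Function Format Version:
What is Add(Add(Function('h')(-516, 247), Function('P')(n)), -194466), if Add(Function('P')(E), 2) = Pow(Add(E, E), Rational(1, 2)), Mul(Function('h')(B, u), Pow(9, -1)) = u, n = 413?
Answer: Add(-192245, Pow(826, Rational(1, 2))) ≈ -1.9222e+5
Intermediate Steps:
Function('h')(B, u) = Mul(9, u)
Function('P')(E) = Add(-2, Mul(Pow(2, Rational(1, 2)), Pow(E, Rational(1, 2)))) (Function('P')(E) = Add(-2, Pow(Add(E, E), Rational(1, 2))) = Add(-2, Pow(Mul(2, E), Rational(1, 2))) = Add(-2, Mul(Pow(2, Rational(1, 2)), Pow(E, Rational(1, 2)))))
Add(Add(Function('h')(-516, 247), Function('P')(n)), -194466) = Add(Add(Mul(9, 247), Add(-2, Mul(Pow(2, Rational(1, 2)), Pow(413, Rational(1, 2))))), -194466) = Add(Add(2223, Add(-2, Pow(826, Rational(1, 2)))), -194466) = Add(Add(2221, Pow(826, Rational(1, 2))), -194466) = Add(-192245, Pow(826, Rational(1, 2)))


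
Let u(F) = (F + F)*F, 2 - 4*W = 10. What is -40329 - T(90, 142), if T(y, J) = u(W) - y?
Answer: -40247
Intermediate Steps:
W = -2 (W = ½ - ¼*10 = ½ - 5/2 = -2)
u(F) = 2*F² (u(F) = (2*F)*F = 2*F²)
T(y, J) = 8 - y (T(y, J) = 2*(-2)² - y = 2*4 - y = 8 - y)
-40329 - T(90, 142) = -40329 - (8 - 1*90) = -40329 - (8 - 90) = -40329 - 1*(-82) = -40329 + 82 = -40247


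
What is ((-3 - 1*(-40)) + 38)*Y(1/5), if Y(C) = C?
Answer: 15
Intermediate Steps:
((-3 - 1*(-40)) + 38)*Y(1/5) = ((-3 - 1*(-40)) + 38)*(1/5) = ((-3 + 40) + 38)*(1*(⅕)) = (37 + 38)*(⅕) = 75*(⅕) = 15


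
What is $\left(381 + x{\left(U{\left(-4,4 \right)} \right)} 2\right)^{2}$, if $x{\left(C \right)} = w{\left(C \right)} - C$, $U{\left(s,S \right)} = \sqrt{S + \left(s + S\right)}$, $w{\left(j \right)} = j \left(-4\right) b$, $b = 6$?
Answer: $78961$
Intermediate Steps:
$w{\left(j \right)} = - 24 j$ ($w{\left(j \right)} = j \left(-4\right) 6 = - 4 j 6 = - 24 j$)
$U{\left(s,S \right)} = \sqrt{s + 2 S}$ ($U{\left(s,S \right)} = \sqrt{S + \left(S + s\right)} = \sqrt{s + 2 S}$)
$x{\left(C \right)} = - 25 C$ ($x{\left(C \right)} = - 24 C - C = - 25 C$)
$\left(381 + x{\left(U{\left(-4,4 \right)} \right)} 2\right)^{2} = \left(381 + - 25 \sqrt{-4 + 2 \cdot 4} \cdot 2\right)^{2} = \left(381 + - 25 \sqrt{-4 + 8} \cdot 2\right)^{2} = \left(381 + - 25 \sqrt{4} \cdot 2\right)^{2} = \left(381 + \left(-25\right) 2 \cdot 2\right)^{2} = \left(381 - 100\right)^{2} = 281^{2} = 78961$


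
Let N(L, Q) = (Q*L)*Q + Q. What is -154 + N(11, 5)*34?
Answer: 9366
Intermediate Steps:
N(L, Q) = Q + L*Q² (N(L, Q) = (L*Q)*Q + Q = L*Q² + Q = Q + L*Q²)
-154 + N(11, 5)*34 = -154 + (5*(1 + 11*5))*34 = -154 + (5*(1 + 55))*34 = -154 + (5*56)*34 = -154 + 280*34 = -154 + 9520 = 9366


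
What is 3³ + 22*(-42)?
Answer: -897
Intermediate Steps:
3³ + 22*(-42) = 27 - 924 = -897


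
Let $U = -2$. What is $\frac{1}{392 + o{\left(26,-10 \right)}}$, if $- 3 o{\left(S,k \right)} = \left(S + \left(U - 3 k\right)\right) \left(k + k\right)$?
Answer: $\frac{1}{752} \approx 0.0013298$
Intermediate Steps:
$o{\left(S,k \right)} = - \frac{2 k \left(-2 + S - 3 k\right)}{3}$ ($o{\left(S,k \right)} = - \frac{\left(S - \left(2 + 3 k\right)\right) \left(k + k\right)}{3} = - \frac{\left(-2 + S - 3 k\right) 2 k}{3} = - \frac{2 k \left(-2 + S - 3 k\right)}{3}$)
$\frac{1}{392 + o{\left(26,-10 \right)}} = \frac{1}{392 + \frac{2}{3} \left(-10\right) \left(2 - 26 + 3 \left(-10\right)\right)} = \frac{1}{392 + \frac{2}{3} \left(-10\right) \left(2 - 26 - 30\right)} = \frac{1}{392 + \frac{2}{3} \left(-10\right) \left(-54\right)} = \frac{1}{392 + 360} = \frac{1}{752}$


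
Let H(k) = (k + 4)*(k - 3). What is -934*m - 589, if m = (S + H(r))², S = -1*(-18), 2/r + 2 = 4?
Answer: -60365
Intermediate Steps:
r = 1 (r = 2/(-2 + 4) = 2/2 = 2*(½) = 1)
S = 18
H(k) = (-3 + k)*(4 + k) (H(k) = (4 + k)*(-3 + k) = (-3 + k)*(4 + k))
m = 64 (m = (18 + (-12 + 1 + 1²))² = (18 + (-12 + 1 + 1))² = (18 - 10)² = 8² = 64)
-934*m - 589 = -934*64 - 589 = -59776 - 589 = -60365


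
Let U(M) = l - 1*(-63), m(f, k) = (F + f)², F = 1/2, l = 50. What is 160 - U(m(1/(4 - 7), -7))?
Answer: 47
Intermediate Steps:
F = ½ ≈ 0.50000
m(f, k) = (½ + f)²
U(M) = 113 (U(M) = 50 - 1*(-63) = 50 + 63 = 113)
160 - U(m(1/(4 - 7), -7)) = 160 - 1*113 = 160 - 113 = 47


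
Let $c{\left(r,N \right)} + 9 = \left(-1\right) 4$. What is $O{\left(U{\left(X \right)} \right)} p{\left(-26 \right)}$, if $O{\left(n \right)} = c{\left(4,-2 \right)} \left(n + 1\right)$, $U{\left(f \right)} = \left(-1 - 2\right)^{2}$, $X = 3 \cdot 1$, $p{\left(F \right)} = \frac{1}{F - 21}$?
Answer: $\frac{130}{47} \approx 2.766$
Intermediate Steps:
$c{\left(r,N \right)} = -13$ ($c{\left(r,N \right)} = -9 - 4 = -13$)
$p{\left(F \right)} = \frac{1}{-21 + F}$
$X = 3$
$U{\left(f \right)} = 9$ ($U{\left(f \right)} = \left(-3\right)^{2} = 9$)
$O{\left(n \right)} = -13 - 13 n$ ($O{\left(n \right)} = - 13 \left(n + 1\right) = - 13 \left(1 + n\right) = -13 - 13 n$)
$O{\left(U{\left(X \right)} \right)} p{\left(-26 \right)} = \frac{-13 - 117}{-21 - 26} = \frac{-13 - 117}{-47} = \left(-130\right) \left(- \frac{1}{47}\right) = \frac{130}{47}$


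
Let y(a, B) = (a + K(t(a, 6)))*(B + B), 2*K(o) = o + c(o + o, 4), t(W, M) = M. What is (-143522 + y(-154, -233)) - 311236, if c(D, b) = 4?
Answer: -385324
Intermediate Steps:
K(o) = 2 + o/2 (K(o) = (o + 4)/2 = (4 + o)/2 = 2 + o/2)
y(a, B) = 2*B*(5 + a) (y(a, B) = (a + (2 + (½)*6))*(B + B) = (a + (2 + 3))*(2*B) = (a + 5)*(2*B) = (5 + a)*(2*B) = 2*B*(5 + a))
(-143522 + y(-154, -233)) - 311236 = (-143522 + 2*(-233)*(5 - 154)) - 311236 = (-143522 + 2*(-233)*(-149)) - 311236 = (-143522 + 69434) - 311236 = -74088 - 311236 = -385324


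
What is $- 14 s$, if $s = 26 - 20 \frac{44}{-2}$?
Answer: $-6524$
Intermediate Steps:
$s = 466$ ($s = 26 - 20 \cdot 44 \left(- \frac{1}{2}\right) = 26 - -440 = 26 + 440 = 466$)
$- 14 s = \left(-14\right) 466 = -6524$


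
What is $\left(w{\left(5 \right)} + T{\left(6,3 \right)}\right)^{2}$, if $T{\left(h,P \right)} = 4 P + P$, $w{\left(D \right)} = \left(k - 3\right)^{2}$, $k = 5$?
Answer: $361$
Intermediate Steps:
$w{\left(D \right)} = 4$ ($w{\left(D \right)} = \left(5 - 3\right)^{2} = 2^{2} = 4$)
$T{\left(h,P \right)} = 5 P$
$\left(w{\left(5 \right)} + T{\left(6,3 \right)}\right)^{2} = \left(4 + 5 \cdot 3\right)^{2} = \left(4 + 15\right)^{2} = 19^{2} = 361$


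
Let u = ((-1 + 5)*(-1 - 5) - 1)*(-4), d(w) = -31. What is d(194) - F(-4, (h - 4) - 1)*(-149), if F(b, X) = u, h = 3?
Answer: 14869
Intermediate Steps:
u = 100 (u = (4*(-6) - 1)*(-4) = (-24 - 1)*(-4) = -25*(-4) = 100)
F(b, X) = 100
d(194) - F(-4, (h - 4) - 1)*(-149) = -31 - 100*(-149) = -31 - 1*(-14900) = -31 + 14900 = 14869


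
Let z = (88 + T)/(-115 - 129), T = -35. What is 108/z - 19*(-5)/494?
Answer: -684887/1378 ≈ -497.02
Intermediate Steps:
z = -53/244 (z = (88 - 35)/(-115 - 129) = 53/(-244) = 53*(-1/244) = -53/244 ≈ -0.21721)
108/z - 19*(-5)/494 = 108/(-53/244) - 19*(-5)/494 = 108*(-244/53) + 95*(1/494) = -26352/53 + 5/26 = -684887/1378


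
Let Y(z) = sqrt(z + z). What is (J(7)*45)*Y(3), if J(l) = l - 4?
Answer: 135*sqrt(6) ≈ 330.68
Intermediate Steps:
J(l) = -4 + l
Y(z) = sqrt(2)*sqrt(z) (Y(z) = sqrt(2*z) = sqrt(2)*sqrt(z))
(J(7)*45)*Y(3) = ((-4 + 7)*45)*(sqrt(2)*sqrt(3)) = (3*45)*sqrt(6) = 135*sqrt(6)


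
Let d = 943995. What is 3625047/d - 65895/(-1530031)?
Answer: 1869546278994/481447204615 ≈ 3.8832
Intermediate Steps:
3625047/d - 65895/(-1530031) = 3625047/943995 - 65895/(-1530031) = 3625047*(1/943995) - 65895*(-1/1530031) = 1208349/314665 + 65895/1530031 = 1869546278994/481447204615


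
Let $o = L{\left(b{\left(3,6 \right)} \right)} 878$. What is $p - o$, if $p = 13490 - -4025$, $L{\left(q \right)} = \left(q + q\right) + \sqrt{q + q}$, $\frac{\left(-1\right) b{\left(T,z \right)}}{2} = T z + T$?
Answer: $91267 - 1756 i \sqrt{21} \approx 91267.0 - 8047.0 i$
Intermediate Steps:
$b{\left(T,z \right)} = - 2 T - 2 T z$ ($b{\left(T,z \right)} = - 2 \left(T z + T\right) = - 2 \left(T + T z\right) = - 2 T - 2 T z$)
$L{\left(q \right)} = 2 q + \sqrt{2} \sqrt{q}$ ($L{\left(q \right)} = 2 q + \sqrt{2 q} = 2 q + \sqrt{2} \sqrt{q}$)
$p = 17515$ ($p = 13490 + 4025 = 17515$)
$o = -73752 + 1756 i \sqrt{21}$ ($o = \left(2 \left(\left(-2\right) 3 \left(1 + 6\right)\right) + \sqrt{2} \sqrt{\left(-2\right) 3 \left(1 + 6\right)}\right) 878 = \left(2 \left(\left(-2\right) 3 \cdot 7\right) + \sqrt{2} \sqrt{\left(-2\right) 3 \cdot 7}\right) 878 = \left(2 \left(-42\right) + \sqrt{2} \sqrt{-42}\right) 878 = \left(-84 + \sqrt{2} i \sqrt{42}\right) 878 = \left(-84 + 2 i \sqrt{21}\right) 878 = -73752 + 1756 i \sqrt{21} \approx -73752.0 + 8047.0 i$)
$p - o = 17515 - \left(-73752 + 1756 i \sqrt{21}\right) = 17515 + \left(73752 - 1756 i \sqrt{21}\right) = 91267 - 1756 i \sqrt{21}$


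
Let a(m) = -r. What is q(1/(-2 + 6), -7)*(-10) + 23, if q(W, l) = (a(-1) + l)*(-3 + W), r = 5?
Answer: -307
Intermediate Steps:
a(m) = -5 (a(m) = -1*5 = -5)
q(W, l) = (-5 + l)*(-3 + W)
q(1/(-2 + 6), -7)*(-10) + 23 = (15 - 5/(-2 + 6) - 3*(-7) - 7/(-2 + 6))*(-10) + 23 = (15 - 5/4 + 21 - 7/4)*(-10) + 23 = 33*(-10) + 23 = -330 + 23 = -307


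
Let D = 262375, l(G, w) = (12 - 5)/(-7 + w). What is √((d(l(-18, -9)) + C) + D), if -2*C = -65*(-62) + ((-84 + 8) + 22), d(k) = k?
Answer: √4166185/4 ≈ 510.28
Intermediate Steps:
l(G, w) = 7/(-7 + w)
C = -1988 (C = -(-65*(-62) + ((-84 + 8) + 22))/2 = -(4030 + (-76 + 22))/2 = -(4030 - 54)/2 = -½*3976 = -1988)
√((d(l(-18, -9)) + C) + D) = √((7/(-7 - 9) - 1988) + 262375) = √((7/(-16) - 1988) + 262375) = √((7*(-1/16) - 1988) + 262375) = √((-7/16 - 1988) + 262375) = √(-31815/16 + 262375) = √(4166185/16) = √4166185/4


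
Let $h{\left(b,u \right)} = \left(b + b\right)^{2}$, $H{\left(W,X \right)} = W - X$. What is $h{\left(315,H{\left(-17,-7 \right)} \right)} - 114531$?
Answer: $282369$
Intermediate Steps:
$h{\left(b,u \right)} = 4 b^{2}$ ($h{\left(b,u \right)} = \left(2 b\right)^{2} = 4 b^{2}$)
$h{\left(315,H{\left(-17,-7 \right)} \right)} - 114531 = 4 \cdot 315^{2} - 114531 = 4 \cdot 99225 - 114531 = 396900 - 114531 = 282369$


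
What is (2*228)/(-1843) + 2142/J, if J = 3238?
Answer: 65031/157043 ≈ 0.41410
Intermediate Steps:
(2*228)/(-1843) + 2142/J = (2*228)/(-1843) + 2142/3238 = 456*(-1/1843) + 2142*(1/3238) = -24/97 + 1071/1619 = 65031/157043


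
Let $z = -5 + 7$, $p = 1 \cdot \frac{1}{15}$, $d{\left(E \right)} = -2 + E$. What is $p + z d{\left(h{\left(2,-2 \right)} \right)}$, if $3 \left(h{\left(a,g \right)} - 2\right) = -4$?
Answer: $- \frac{13}{5} \approx -2.6$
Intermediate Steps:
$h{\left(a,g \right)} = \frac{2}{3}$ ($h{\left(a,g \right)} = 2 + \frac{1}{3} \left(-4\right) = 2 - \frac{4}{3} = \frac{2}{3}$)
$p = \frac{1}{15}$ ($p = 1 \cdot \frac{1}{15} = \frac{1}{15} \approx 0.066667$)
$z = 2$
$p + z d{\left(h{\left(2,-2 \right)} \right)} = \frac{1}{15} + 2 \left(-2 + \frac{2}{3}\right) = \frac{1}{15} + 2 \left(- \frac{4}{3}\right) = \frac{1}{15} - \frac{8}{3} = - \frac{13}{5}$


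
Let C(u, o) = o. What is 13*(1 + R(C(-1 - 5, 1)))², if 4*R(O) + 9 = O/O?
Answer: 13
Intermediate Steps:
R(O) = -2 (R(O) = -9/4 + (O/O)/4 = -9/4 + (¼)*1 = -9/4 + ¼ = -2)
13*(1 + R(C(-1 - 5, 1)))² = 13*(1 - 2)² = 13*(-1)² = 13*1 = 13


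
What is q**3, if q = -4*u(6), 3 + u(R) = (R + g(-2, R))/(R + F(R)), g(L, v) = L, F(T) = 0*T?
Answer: 21952/27 ≈ 813.04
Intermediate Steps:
F(T) = 0
u(R) = -3 + (-2 + R)/R (u(R) = -3 + (R - 2)/(R + 0) = -3 + (-2 + R)/R)
q = 28/3 (q = -4*(-2 - 2/6) = -4*(-2 - 2*1/6) = -4*(-2 - 1/3) = -4*(-7/3) = 28/3 ≈ 9.3333)
q**3 = (28/3)**3 = 21952/27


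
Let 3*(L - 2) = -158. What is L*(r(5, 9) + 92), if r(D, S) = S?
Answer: -15352/3 ≈ -5117.3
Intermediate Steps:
L = -152/3 (L = 2 + (⅓)*(-158) = 2 - 158/3 = -152/3 ≈ -50.667)
L*(r(5, 9) + 92) = -152*(9 + 92)/3 = -152/3*101 = -15352/3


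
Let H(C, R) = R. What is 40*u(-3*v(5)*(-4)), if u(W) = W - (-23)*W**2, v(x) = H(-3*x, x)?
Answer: 3314400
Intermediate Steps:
v(x) = x
u(W) = W + 23*W**2
40*u(-3*v(5)*(-4)) = 40*((-3*5*(-4))*(1 + 23*(-3*5*(-4)))) = 40*((-15*(-4))*(1 + 23*(-15*(-4)))) = 40*(60*(1 + 23*60)) = 40*(60*(1 + 1380)) = 40*(60*1381) = 40*82860 = 3314400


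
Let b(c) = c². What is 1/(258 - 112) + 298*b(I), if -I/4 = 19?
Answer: 251302209/146 ≈ 1.7212e+6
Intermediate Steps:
I = -76 (I = -4*19 = -76)
1/(258 - 112) + 298*b(I) = 1/(258 - 112) + 298*(-76)² = 1/146 + 298*5776 = 1/146 + 1721248 = 251302209/146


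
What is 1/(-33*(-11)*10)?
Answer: 1/3630 ≈ 0.00027548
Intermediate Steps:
1/(-33*(-11)*10) = 1/(363*10) = 1/3630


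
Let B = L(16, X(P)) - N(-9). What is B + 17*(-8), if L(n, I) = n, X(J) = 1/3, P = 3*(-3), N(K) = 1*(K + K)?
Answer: -102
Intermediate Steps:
N(K) = 2*K (N(K) = 1*(2*K) = 2*K)
P = -9
X(J) = ⅓
B = 34 (B = 16 - 2*(-9) = 16 - 1*(-18) = 16 + 18 = 34)
B + 17*(-8) = 34 + 17*(-8) = 34 - 136 = -102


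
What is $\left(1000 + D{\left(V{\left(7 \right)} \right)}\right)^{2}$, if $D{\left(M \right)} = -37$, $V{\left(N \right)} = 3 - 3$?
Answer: $927369$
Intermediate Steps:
$V{\left(N \right)} = 0$ ($V{\left(N \right)} = 3 - 3 = 0$)
$\left(1000 + D{\left(V{\left(7 \right)} \right)}\right)^{2} = \left(1000 - 37\right)^{2} = 963^{2} = 927369$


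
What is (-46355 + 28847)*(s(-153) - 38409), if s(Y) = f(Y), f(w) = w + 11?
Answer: 674950908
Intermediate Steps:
f(w) = 11 + w
s(Y) = 11 + Y
(-46355 + 28847)*(s(-153) - 38409) = (-46355 + 28847)*((11 - 153) - 38409) = -17508*(-142 - 38409) = -17508*(-38551) = 674950908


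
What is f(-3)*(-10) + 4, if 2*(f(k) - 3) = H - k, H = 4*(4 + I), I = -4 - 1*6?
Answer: 79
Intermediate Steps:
I = -10 (I = -4 - 6 = -10)
H = -24 (H = 4*(4 - 10) = 4*(-6) = -24)
f(k) = -9 - k/2 (f(k) = 3 + (-24 - k)/2 = 3 + (-12 - k/2) = -9 - k/2)
f(-3)*(-10) + 4 = (-9 - ½*(-3))*(-10) + 4 = (-9 + 3/2)*(-10) + 4 = -15/2*(-10) + 4 = 75 + 4 = 79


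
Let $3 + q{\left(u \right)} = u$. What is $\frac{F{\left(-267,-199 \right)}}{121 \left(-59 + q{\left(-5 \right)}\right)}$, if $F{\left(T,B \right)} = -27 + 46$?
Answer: $- \frac{19}{8107} \approx -0.0023437$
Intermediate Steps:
$q{\left(u \right)} = -3 + u$
$F{\left(T,B \right)} = 19$
$\frac{F{\left(-267,-199 \right)}}{121 \left(-59 + q{\left(-5 \right)}\right)} = \frac{19}{121 \left(-59 - 8\right)} = \frac{19}{121 \left(-67\right)} = \frac{19}{-8107} = 19 \left(- \frac{1}{8107}\right) = - \frac{19}{8107}$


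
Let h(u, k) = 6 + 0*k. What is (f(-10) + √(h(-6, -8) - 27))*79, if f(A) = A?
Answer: -790 + 79*I*√21 ≈ -790.0 + 362.02*I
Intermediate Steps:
h(u, k) = 6 (h(u, k) = 6 + 0 = 6)
(f(-10) + √(h(-6, -8) - 27))*79 = (-10 + √(6 - 27))*79 = (-10 + √(-21))*79 = (-10 + I*√21)*79 = -790 + 79*I*√21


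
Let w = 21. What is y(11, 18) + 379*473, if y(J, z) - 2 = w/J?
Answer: 1971980/11 ≈ 1.7927e+5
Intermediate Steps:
y(J, z) = 2 + 21/J
y(11, 18) + 379*473 = (2 + 21/11) + 379*473 = (2 + 21*(1/11)) + 179267 = (2 + 21/11) + 179267 = 43/11 + 179267 = 1971980/11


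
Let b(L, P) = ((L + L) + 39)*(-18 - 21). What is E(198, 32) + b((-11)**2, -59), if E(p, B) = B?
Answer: -10927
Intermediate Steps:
b(L, P) = -1521 - 78*L (b(L, P) = (2*L + 39)*(-39) = (39 + 2*L)*(-39) = -1521 - 78*L)
E(198, 32) + b((-11)**2, -59) = 32 + (-1521 - 78*(-11)**2) = 32 + (-1521 - 78*121) = 32 + (-1521 - 9438) = 32 - 10959 = -10927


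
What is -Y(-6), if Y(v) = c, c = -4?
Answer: 4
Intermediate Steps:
Y(v) = -4
-Y(-6) = -1*(-4) = 4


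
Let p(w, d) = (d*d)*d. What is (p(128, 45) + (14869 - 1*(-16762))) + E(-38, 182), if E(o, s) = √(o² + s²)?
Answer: 122756 + 2*√8642 ≈ 1.2294e+5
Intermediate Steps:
p(w, d) = d³ (p(w, d) = d²*d = d³)
(p(128, 45) + (14869 - 1*(-16762))) + E(-38, 182) = (45³ + (14869 - 1*(-16762))) + √((-38)² + 182²) = (91125 + (14869 + 16762)) + √(1444 + 33124) = (91125 + 31631) + √34568 = 122756 + 2*√8642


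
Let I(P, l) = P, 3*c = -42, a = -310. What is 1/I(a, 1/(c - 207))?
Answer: -1/310 ≈ -0.0032258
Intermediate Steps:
c = -14 (c = (⅓)*(-42) = -14)
1/I(a, 1/(c - 207)) = 1/(-310) = -1/310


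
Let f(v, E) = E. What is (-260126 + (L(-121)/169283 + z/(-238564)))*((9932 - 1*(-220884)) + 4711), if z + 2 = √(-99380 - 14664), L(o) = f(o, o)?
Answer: -1237122550901970936165/20192414806 - 235527*I*√28511/119282 ≈ -6.1267e+10 - 333.4*I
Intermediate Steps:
L(o) = o
z = -2 + 2*I*√28511 (z = -2 + √(-99380 - 14664) = -2 + √(-114044) = -2 + 2*I*√28511 ≈ -2.0 + 337.7*I)
(-260126 + (L(-121)/169283 + z/(-238564)))*((9932 - 1*(-220884)) + 4711) = (-260126 + (-121/169283 + (-2 + 2*I*√28511)/(-238564)))*((9932 - 1*(-220884)) + 4711) = (-260126 + (-121*1/169283 + (-2 + 2*I*√28511)*(-1/238564)))*((9932 + 220884) + 4711) = (-260126 + (-121/169283 + (1/119282 - I*√28511/119282)))*(230816 + 4711) = (-260126 + (-14263839/20192414806 - I*√28511/119282))*235527 = (-5252572108089395/20192414806 - I*√28511/119282)*235527 = -1237122550901970936165/20192414806 - 235527*I*√28511/119282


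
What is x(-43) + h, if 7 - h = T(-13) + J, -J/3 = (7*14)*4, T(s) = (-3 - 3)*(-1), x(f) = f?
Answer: 1134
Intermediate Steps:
T(s) = 6 (T(s) = -6*(-1) = 6)
J = -1176 (J = -3*7*14*4 = -294*4 = -3*392 = -1176)
h = 1177 (h = 7 - (6 - 1176) = 7 - 1*(-1170) = 7 + 1170 = 1177)
x(-43) + h = -43 + 1177 = 1134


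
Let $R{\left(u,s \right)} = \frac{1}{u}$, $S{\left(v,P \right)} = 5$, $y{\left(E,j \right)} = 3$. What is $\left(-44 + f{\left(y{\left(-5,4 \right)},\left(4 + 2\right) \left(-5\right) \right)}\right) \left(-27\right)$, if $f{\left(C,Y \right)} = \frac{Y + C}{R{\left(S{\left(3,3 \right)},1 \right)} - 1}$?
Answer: $\frac{1107}{4} \approx 276.75$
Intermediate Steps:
$f{\left(C,Y \right)} = - \frac{5 C}{4} - \frac{5 Y}{4}$ ($f{\left(C,Y \right)} = \frac{Y + C}{\frac{1}{5} - 1} = \frac{C + Y}{\frac{1}{5} - 1} = \frac{C + Y}{- \frac{4}{5}} = \left(C + Y\right) \left(- \frac{5}{4}\right) = - \frac{5 C}{4} - \frac{5 Y}{4}$)
$\left(-44 + f{\left(y{\left(-5,4 \right)},\left(4 + 2\right) \left(-5\right) \right)}\right) \left(-27\right) = \left(-44 - \left(\frac{15}{4} + \frac{5 \left(4 + 2\right) \left(-5\right)}{4}\right)\right) \left(-27\right) = \left(-44 - \left(\frac{15}{4} + \frac{5 \cdot 6 \left(-5\right)}{4}\right)\right) \left(-27\right) = \left(-44 - - \frac{135}{4}\right) \left(-27\right) = \left(-44 + \left(- \frac{15}{4} + \frac{75}{2}\right)\right) \left(-27\right) = \left(-44 + \frac{135}{4}\right) \left(-27\right) = \left(- \frac{41}{4}\right) \left(-27\right) = \frac{1107}{4}$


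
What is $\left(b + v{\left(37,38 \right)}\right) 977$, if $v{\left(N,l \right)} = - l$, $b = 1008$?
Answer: $947690$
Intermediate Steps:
$\left(b + v{\left(37,38 \right)}\right) 977 = \left(1008 - 38\right) 977 = 970 \cdot 977 = 947690$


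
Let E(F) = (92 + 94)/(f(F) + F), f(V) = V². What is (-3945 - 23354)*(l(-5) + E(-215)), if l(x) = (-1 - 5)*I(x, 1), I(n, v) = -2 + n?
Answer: -26379105597/23005 ≈ -1.1467e+6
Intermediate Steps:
E(F) = 186/(F + F²) (E(F) = (92 + 94)/(F² + F) = 186/(F + F²))
l(x) = 12 - 6*x (l(x) = (-1 - 5)*(-2 + x) = -6*(-2 + x) = 12 - 6*x)
(-3945 - 23354)*(l(-5) + E(-215)) = (-3945 - 23354)*((12 - 6*(-5)) + 186/(-215*(1 - 215))) = -27299*((12 + 30) + 186*(-1/215)/(-214)) = -27299*(42 + 186*(-1/215)*(-1/214)) = -27299*(42 + 93/23005) = -27299*966303/23005 = -26379105597/23005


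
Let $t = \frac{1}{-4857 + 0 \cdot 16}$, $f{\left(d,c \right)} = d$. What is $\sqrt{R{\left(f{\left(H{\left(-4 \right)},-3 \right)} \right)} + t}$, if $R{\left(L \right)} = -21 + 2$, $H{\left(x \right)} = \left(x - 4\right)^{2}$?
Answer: $\frac{2 i \sqrt{112055847}}{4857} \approx 4.3589 i$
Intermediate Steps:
$H{\left(x \right)} = \left(-4 + x\right)^{2}$
$R{\left(L \right)} = -19$
$t = - \frac{1}{4857}$ ($t = \frac{1}{-4857 + 0} = \frac{1}{-4857} = - \frac{1}{4857} \approx -0.00020589$)
$\sqrt{R{\left(f{\left(H{\left(-4 \right)},-3 \right)} \right)} + t} = \sqrt{-19 - \frac{1}{4857}} = \sqrt{- \frac{92284}{4857}} = \frac{2 i \sqrt{112055847}}{4857}$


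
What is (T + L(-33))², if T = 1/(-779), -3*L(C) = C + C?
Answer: 293676769/606841 ≈ 483.94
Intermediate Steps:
L(C) = -2*C/3 (L(C) = -(C + C)/3 = -2*C/3)
T = -1/779 ≈ -0.0012837
(T + L(-33))² = (-1/779 - ⅔*(-33))² = (-1/779 + 22)² = (17137/779)² = 293676769/606841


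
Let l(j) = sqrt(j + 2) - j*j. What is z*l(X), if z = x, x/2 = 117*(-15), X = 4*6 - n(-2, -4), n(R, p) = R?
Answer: 2372760 - 7020*sqrt(7) ≈ 2.3542e+6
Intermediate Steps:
X = 26 (X = 4*6 - 1*(-2) = 24 + 2 = 26)
x = -3510 (x = 2*(117*(-15)) = 2*(-1755) = -3510)
l(j) = sqrt(2 + j) - j**2
z = -3510
z*l(X) = -3510*(sqrt(2 + 26) - 1*26**2) = -3510*(sqrt(28) - 1*676) = -3510*(2*sqrt(7) - 676) = -3510*(-676 + 2*sqrt(7)) = 2372760 - 7020*sqrt(7)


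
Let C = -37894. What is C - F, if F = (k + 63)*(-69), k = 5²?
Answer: -31822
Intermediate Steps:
k = 25
F = -6072 (F = (25 + 63)*(-69) = 88*(-69) = -6072)
C - F = -37894 - 1*(-6072) = -37894 + 6072 = -31822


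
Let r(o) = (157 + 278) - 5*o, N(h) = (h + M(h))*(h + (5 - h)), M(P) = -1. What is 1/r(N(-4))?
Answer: 1/560 ≈ 0.0017857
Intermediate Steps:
N(h) = -5 + 5*h (N(h) = (h - 1)*(h + (5 - h)) = (-1 + h)*5 = -5 + 5*h)
r(o) = 435 - 5*o
1/r(N(-4)) = 1/(435 - 5*(-5 + 5*(-4))) = 1/(435 - 5*(-5 - 20)) = 1/(435 - 5*(-25)) = 1/(435 + 125) = 1/560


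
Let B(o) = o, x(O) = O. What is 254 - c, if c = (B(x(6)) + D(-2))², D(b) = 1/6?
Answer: 7775/36 ≈ 215.97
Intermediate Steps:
D(b) = ⅙
c = 1369/36 (c = (6 + ⅙)² = (37/6)² = 1369/36 ≈ 38.028)
254 - c = 254 - 1*1369/36 = 254 - 1369/36 = 7775/36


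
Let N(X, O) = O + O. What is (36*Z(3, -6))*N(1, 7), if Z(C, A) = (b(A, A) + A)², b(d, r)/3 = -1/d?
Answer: 15246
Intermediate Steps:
N(X, O) = 2*O
b(d, r) = -3/d (b(d, r) = 3*(-1/d) = -3/d)
Z(C, A) = (A - 3/A)² (Z(C, A) = (-3/A + A)² = (A - 3/A)²)
(36*Z(3, -6))*N(1, 7) = (36*((-3 + (-6)²)²/(-6)²))*(2*7) = (36*((-3 + 36)²/36))*14 = (36*((1/36)*33²))*14 = (36*((1/36)*1089))*14 = (36*(121/4))*14 = 1089*14 = 15246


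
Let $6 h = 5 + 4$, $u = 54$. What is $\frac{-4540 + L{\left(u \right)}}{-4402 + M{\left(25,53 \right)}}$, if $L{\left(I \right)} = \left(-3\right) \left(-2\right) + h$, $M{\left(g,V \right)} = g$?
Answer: $\frac{9065}{8754} \approx 1.0355$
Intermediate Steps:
$h = \frac{3}{2}$ ($h = \frac{5 + 4}{6} = \frac{1}{6} \cdot 9 = \frac{3}{2} \approx 1.5$)
$L{\left(I \right)} = \frac{15}{2}$ ($L{\left(I \right)} = \left(-3\right) \left(-2\right) + \frac{3}{2} = 6 + \frac{3}{2} = \frac{15}{2}$)
$\frac{-4540 + L{\left(u \right)}}{-4402 + M{\left(25,53 \right)}} = \frac{-4540 + \frac{15}{2}}{-4402 + 25} = - \frac{9065}{2 \left(-4377\right)} = \left(- \frac{9065}{2}\right) \left(- \frac{1}{4377}\right) = \frac{9065}{8754}$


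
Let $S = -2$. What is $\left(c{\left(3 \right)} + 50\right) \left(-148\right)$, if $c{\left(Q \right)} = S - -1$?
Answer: $-7252$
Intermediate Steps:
$c{\left(Q \right)} = -1$ ($c{\left(Q \right)} = -2 - -1 = -2 + 1 = -1$)
$\left(c{\left(3 \right)} + 50\right) \left(-148\right) = \left(-1 + 50\right) \left(-148\right) = 49 \left(-148\right) = -7252$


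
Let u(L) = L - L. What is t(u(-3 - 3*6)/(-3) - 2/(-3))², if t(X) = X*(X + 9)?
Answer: 3364/81 ≈ 41.531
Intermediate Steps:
u(L) = 0
t(X) = X*(9 + X)
t(u(-3 - 3*6)/(-3) - 2/(-3))² = ((0/(-3) - 2/(-3))*(9 + (0/(-3) - 2/(-3))))² = ((0*(-⅓) - 2*(-⅓))*(9 + (0*(-⅓) - 2*(-⅓))))² = ((0 + ⅔)*(9 + (0 + ⅔)))² = (2*(9 + ⅔)/3)² = ((⅔)*(29/3))² = (58/9)² = 3364/81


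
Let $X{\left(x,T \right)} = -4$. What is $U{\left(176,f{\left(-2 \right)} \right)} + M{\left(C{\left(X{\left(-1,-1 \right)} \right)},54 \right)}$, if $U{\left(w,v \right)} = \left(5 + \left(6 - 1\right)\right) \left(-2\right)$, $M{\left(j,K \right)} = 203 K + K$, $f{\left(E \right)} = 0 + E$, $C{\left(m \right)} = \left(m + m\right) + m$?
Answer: $10996$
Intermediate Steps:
$C{\left(m \right)} = 3 m$ ($C{\left(m \right)} = 2 m + m = 3 m$)
$f{\left(E \right)} = E$
$M{\left(j,K \right)} = 204 K$
$U{\left(w,v \right)} = -20$ ($U{\left(w,v \right)} = \left(5 + \left(6 - 1\right)\right) \left(-2\right) = \left(5 + 5\right) \left(-2\right) = 10 \left(-2\right) = -20$)
$U{\left(176,f{\left(-2 \right)} \right)} + M{\left(C{\left(X{\left(-1,-1 \right)} \right)},54 \right)} = -20 + 204 \cdot 54 = -20 + 11016 = 10996$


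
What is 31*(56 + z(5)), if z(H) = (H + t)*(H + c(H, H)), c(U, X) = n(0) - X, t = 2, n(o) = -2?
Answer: 1302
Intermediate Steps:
c(U, X) = -2 - X
z(H) = -4 - 2*H (z(H) = (H + 2)*(H + (-2 - H)) = (2 + H)*(-2) = -4 - 2*H)
31*(56 + z(5)) = 31*(56 + (-4 - 2*5)) = 31*(56 + (-4 - 10)) = 31*(56 - 14) = 31*42 = 1302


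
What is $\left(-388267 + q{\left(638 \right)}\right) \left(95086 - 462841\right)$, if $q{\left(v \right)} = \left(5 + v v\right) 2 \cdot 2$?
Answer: $-455990089395$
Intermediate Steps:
$q{\left(v \right)} = 20 + 4 v^{2}$ ($q{\left(v \right)} = \left(5 + v^{2}\right) 4 = 20 + 4 v^{2}$)
$\left(-388267 + q{\left(638 \right)}\right) \left(95086 - 462841\right) = \left(-388267 + \left(20 + 4 \cdot 638^{2}\right)\right) \left(95086 - 462841\right) = \left(-388267 + \left(20 + 4 \cdot 407044\right)\right) \left(-367755\right) = \left(-388267 + \left(20 + 1628176\right)\right) \left(-367755\right) = \left(-388267 + 1628196\right) \left(-367755\right) = 1239929 \left(-367755\right) = -455990089395$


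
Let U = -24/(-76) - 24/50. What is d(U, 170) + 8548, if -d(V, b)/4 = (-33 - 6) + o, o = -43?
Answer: 8876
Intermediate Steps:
U = -78/475 (U = -24*(-1/76) - 24*1/50 = 6/19 - 12/25 = -78/475 ≈ -0.16421)
d(V, b) = 328 (d(V, b) = -4*((-33 - 6) - 43) = -4*(-39 - 43) = -4*(-82) = 328)
d(U, 170) + 8548 = 328 + 8548 = 8876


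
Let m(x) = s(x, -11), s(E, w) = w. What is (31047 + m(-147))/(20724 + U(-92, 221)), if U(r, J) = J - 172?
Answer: 31036/20773 ≈ 1.4941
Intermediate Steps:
m(x) = -11
U(r, J) = -172 + J
(31047 + m(-147))/(20724 + U(-92, 221)) = (31047 - 11)/(20724 + (-172 + 221)) = 31036/(20724 + 49) = 31036/20773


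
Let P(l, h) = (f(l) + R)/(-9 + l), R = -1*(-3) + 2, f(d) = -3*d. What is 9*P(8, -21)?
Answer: 171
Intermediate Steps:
R = 5 (R = 3 + 2 = 5)
P(l, h) = (5 - 3*l)/(-9 + l) (P(l, h) = (-3*l + 5)/(-9 + l) = (5 - 3*l)/(-9 + l))
9*P(8, -21) = 9*((5 - 3*8)/(-9 + 8)) = 9*((5 - 24)/(-1)) = 9*(-1*(-19)) = 9*19 = 171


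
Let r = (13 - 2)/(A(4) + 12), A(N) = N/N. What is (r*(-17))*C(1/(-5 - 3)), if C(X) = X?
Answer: 187/104 ≈ 1.7981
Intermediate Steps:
A(N) = 1
r = 11/13 (r = (13 - 2)/(1 + 12) = 11/13 ≈ 0.84615)
(r*(-17))*C(1/(-5 - 3)) = ((11/13)*(-17))/(-5 - 3) = -187/13/(-8) = -187/13*(-1/8) = 187/104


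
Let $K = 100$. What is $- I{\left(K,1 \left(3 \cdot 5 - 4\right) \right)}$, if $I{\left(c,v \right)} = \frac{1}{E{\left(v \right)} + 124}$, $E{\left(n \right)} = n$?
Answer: $- \frac{1}{135} \approx -0.0074074$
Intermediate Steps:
$I{\left(c,v \right)} = \frac{1}{124 + v}$ ($I{\left(c,v \right)} = \frac{1}{v + 124} = \frac{1}{124 + v}$)
$- I{\left(K,1 \left(3 \cdot 5 - 4\right) \right)} = - \frac{1}{124 + 1 \left(3 \cdot 5 - 4\right)} = - \frac{1}{124 + 1 \left(15 - 4\right)} = - \frac{1}{124 + 1 \cdot 11} = - \frac{1}{124 + 11} = - \frac{1}{135}$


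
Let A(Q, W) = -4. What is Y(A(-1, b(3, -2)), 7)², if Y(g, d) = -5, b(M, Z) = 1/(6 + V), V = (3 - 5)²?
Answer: 25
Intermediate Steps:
V = 4 (V = (-2)² = 4)
b(M, Z) = ⅒ (b(M, Z) = 1/(6 + 4) = 1/10 = ⅒)
Y(A(-1, b(3, -2)), 7)² = (-5)² = 25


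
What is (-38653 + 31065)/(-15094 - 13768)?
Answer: 3794/14431 ≈ 0.26291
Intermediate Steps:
(-38653 + 31065)/(-15094 - 13768) = -7588/(-28862) = -7588*(-1/28862) = 3794/14431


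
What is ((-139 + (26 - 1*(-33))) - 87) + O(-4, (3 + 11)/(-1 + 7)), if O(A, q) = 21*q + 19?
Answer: -99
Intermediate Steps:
O(A, q) = 19 + 21*q
((-139 + (26 - 1*(-33))) - 87) + O(-4, (3 + 11)/(-1 + 7)) = ((-139 + (26 - 1*(-33))) - 87) + (19 + 21*((3 + 11)/(-1 + 7))) = ((-139 + (26 + 33)) - 87) + (19 + 21*(14/6)) = ((-139 + 59) - 87) + (19 + 21*(14*(⅙))) = (-80 - 87) + (19 + 21*(7/3)) = -167 + (19 + 49) = -167 + 68 = -99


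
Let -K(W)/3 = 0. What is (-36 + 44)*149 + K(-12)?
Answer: 1192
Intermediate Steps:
K(W) = 0 (K(W) = -3*0 = 0)
(-36 + 44)*149 + K(-12) = (-36 + 44)*149 + 0 = 8*149 + 0 = 1192 + 0 = 1192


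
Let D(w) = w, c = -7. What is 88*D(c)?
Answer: -616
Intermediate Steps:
88*D(c) = 88*(-7) = -616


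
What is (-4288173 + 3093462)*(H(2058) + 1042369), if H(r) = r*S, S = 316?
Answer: -2022283725567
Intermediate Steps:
H(r) = 316*r (H(r) = r*316 = 316*r)
(-4288173 + 3093462)*(H(2058) + 1042369) = (-4288173 + 3093462)*(316*2058 + 1042369) = -1194711*(650328 + 1042369) = -1194711*1692697 = -2022283725567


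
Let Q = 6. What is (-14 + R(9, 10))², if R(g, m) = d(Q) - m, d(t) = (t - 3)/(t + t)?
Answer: 9025/16 ≈ 564.06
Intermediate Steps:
d(t) = (-3 + t)/(2*t) (d(t) = (-3 + t)/((2*t)) = (-3 + t)*(1/(2*t)) = (-3 + t)/(2*t))
R(g, m) = ¼ - m (R(g, m) = (½)*(-3 + 6)/6 - m = (½)*(⅙)*3 - m = ¼ - m)
(-14 + R(9, 10))² = (-14 + (¼ - 1*10))² = (-14 + (¼ - 10))² = (-14 - 39/4)² = (-95/4)² = 9025/16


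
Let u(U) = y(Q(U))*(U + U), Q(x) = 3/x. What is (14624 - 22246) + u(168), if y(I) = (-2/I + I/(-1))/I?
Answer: -2115350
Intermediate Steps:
y(I) = (-I - 2/I)/I (y(I) = (-2/I + I*(-1))/I = (-2/I - I)/I = (-I - 2/I)/I)
u(U) = 2*U*(-1 - 2*U²/9) (u(U) = (-1 - 2*U²/9)*(U + U) = (-1 - 2*U²/9)*(2*U) = 2*U*(-1 - 2*U²/9))
(14624 - 22246) + u(168) = (14624 - 22246) + (-2*168 - 4/9*168³) = -7622 + (-336 - 4/9*4741632) = -7622 + (-336 - 2107392) = -7622 - 2107728 = -2115350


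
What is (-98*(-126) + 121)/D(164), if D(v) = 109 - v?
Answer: -12469/55 ≈ -226.71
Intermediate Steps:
(-98*(-126) + 121)/D(164) = (-98*(-126) + 121)/(109 - 1*164) = (12348 + 121)/(109 - 164) = 12469/(-55) = 12469*(-1/55) = -12469/55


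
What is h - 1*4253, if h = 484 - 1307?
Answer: -5076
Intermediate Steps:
h = -823
h - 1*4253 = -823 - 1*4253 = -823 - 4253 = -5076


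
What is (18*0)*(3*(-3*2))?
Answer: 0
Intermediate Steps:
(18*0)*(3*(-3*2)) = 0*(3*(-6)) = 0*(-18) = 0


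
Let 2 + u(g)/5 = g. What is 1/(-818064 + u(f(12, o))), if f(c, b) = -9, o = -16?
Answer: -1/818119 ≈ -1.2223e-6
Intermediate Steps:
u(g) = -10 + 5*g
1/(-818064 + u(f(12, o))) = 1/(-818064 + (-10 + 5*(-9))) = 1/(-818064 + (-10 - 45)) = 1/(-818064 - 55) = 1/(-818119) = -1/818119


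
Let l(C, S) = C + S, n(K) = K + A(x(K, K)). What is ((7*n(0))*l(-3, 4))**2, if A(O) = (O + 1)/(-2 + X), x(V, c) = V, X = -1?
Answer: 49/9 ≈ 5.4444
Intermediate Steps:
A(O) = -1/3 - O/3 (A(O) = (O + 1)/(-2 - 1) = (1 + O)/(-3) = (1 + O)*(-1/3) = -1/3 - O/3)
n(K) = -1/3 + 2*K/3 (n(K) = K + (-1/3 - K/3) = -1/3 + 2*K/3)
((7*n(0))*l(-3, 4))**2 = ((7*(-1/3 + (2/3)*0))*(-3 + 4))**2 = ((7*(-1/3 + 0))*1)**2 = ((7*(-1/3))*1)**2 = (-7/3*1)**2 = (-7/3)**2 = 49/9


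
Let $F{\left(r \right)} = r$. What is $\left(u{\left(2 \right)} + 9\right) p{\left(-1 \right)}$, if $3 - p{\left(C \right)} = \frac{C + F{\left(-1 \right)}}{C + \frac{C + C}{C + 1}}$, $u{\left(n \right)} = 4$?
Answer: $39$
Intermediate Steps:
$p{\left(C \right)} = 3 - \frac{-1 + C}{C + \frac{2 C}{1 + C}}$ ($p{\left(C \right)} = 3 - \frac{C - 1}{C + \frac{C + C}{C + 1}} = 3 - \frac{-1 + C}{C + \frac{2 C}{1 + C}}$)
$\left(u{\left(2 \right)} + 9\right) p{\left(-1 \right)} = \left(4 + 9\right) \frac{1 + 2 \left(-1\right)^{2} + 9 \left(-1\right)}{\left(-1\right) \left(3 - 1\right)} = 13 \left(- \frac{1 + 2 \cdot 1 - 9}{2}\right) = 13 \left(\left(-1\right) \frac{1}{2} \left(1 + 2 - 9\right)\right) = 13 \left(\left(-1\right) \frac{1}{2} \left(-6\right)\right) = 13 \cdot 3 = 39$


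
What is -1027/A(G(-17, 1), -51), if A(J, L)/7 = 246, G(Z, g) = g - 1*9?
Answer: -1027/1722 ≈ -0.59640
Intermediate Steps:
G(Z, g) = -9 + g (G(Z, g) = g - 9 = -9 + g)
A(J, L) = 1722 (A(J, L) = 7*246 = 1722)
-1027/A(G(-17, 1), -51) = -1027/1722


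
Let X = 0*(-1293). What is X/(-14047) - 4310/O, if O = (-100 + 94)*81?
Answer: 2155/243 ≈ 8.8683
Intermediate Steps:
O = -486 (O = -6*81 = -486)
X = 0
X/(-14047) - 4310/O = 0/(-14047) - 4310/(-486) = 0*(-1/14047) - 4310*(-1/486) = 0 + 2155/243 = 2155/243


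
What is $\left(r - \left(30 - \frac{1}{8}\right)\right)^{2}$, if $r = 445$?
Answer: $\frac{11029041}{64} \approx 1.7233 \cdot 10^{5}$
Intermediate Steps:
$\left(r - \left(30 - \frac{1}{8}\right)\right)^{2} = \left(445 - \left(30 - \frac{1}{8}\right)\right)^{2} = \left(445 + \left(-30 + \frac{1}{8}\right)\right)^{2} = \left(445 - \frac{239}{8}\right)^{2} = \left(\frac{3321}{8}\right)^{2} = \frac{11029041}{64}$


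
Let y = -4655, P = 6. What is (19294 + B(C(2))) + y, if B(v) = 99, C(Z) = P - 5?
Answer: 14738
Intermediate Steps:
C(Z) = 1 (C(Z) = 6 - 5 = 1)
(19294 + B(C(2))) + y = (19294 + 99) - 4655 = 19393 - 4655 = 14738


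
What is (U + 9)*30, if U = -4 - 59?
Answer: -1620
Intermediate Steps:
U = -63
(U + 9)*30 = (-63 + 9)*30 = -54*30 = -1620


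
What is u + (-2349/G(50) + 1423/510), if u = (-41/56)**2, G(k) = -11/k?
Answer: 93951675109/8796480 ≈ 10681.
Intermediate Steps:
u = 1681/3136 (u = (-41*1/56)**2 = (-41/56)**2 = 1681/3136 ≈ 0.53603)
u + (-2349/G(50) + 1423/510) = 1681/3136 + (-2349/((-11/50)) + 1423/510) = 1681/3136 + (-2349/((-11*1/50)) + 1423*(1/510)) = 1681/3136 + (-2349/(-11/50) + 1423/510) = 1681/3136 + (-2349*(-50/11) + 1423/510) = 1681/3136 + (117450/11 + 1423/510) = 1681/3136 + 59915153/5610 = 93951675109/8796480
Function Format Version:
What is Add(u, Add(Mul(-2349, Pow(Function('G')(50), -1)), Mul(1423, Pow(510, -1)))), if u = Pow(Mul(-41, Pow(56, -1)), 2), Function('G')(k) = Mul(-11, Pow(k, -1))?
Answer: Rational(93951675109, 8796480) ≈ 10681.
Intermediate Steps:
u = Rational(1681, 3136) (u = Pow(Mul(-41, Rational(1, 56)), 2) = Pow(Rational(-41, 56), 2) = Rational(1681, 3136) ≈ 0.53603)
Add(u, Add(Mul(-2349, Pow(Function('G')(50), -1)), Mul(1423, Pow(510, -1)))) = Add(Rational(1681, 3136), Add(Mul(-2349, Pow(Mul(-11, Pow(50, -1)), -1)), Mul(1423, Pow(510, -1)))) = Add(Rational(1681, 3136), Add(Mul(-2349, Pow(Mul(-11, Rational(1, 50)), -1)), Mul(1423, Rational(1, 510)))) = Add(Rational(1681, 3136), Add(Mul(-2349, Pow(Rational(-11, 50), -1)), Rational(1423, 510))) = Add(Rational(1681, 3136), Add(Mul(-2349, Rational(-50, 11)), Rational(1423, 510))) = Add(Rational(1681, 3136), Add(Rational(117450, 11), Rational(1423, 510))) = Add(Rational(1681, 3136), Rational(59915153, 5610)) = Rational(93951675109, 8796480)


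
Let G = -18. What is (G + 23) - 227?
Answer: -222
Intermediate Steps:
(G + 23) - 227 = (-18 + 23) - 227 = 5 - 227 = -222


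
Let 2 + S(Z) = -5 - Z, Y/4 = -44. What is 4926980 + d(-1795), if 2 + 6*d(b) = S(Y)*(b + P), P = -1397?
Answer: 14511215/3 ≈ 4.8371e+6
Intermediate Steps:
Y = -176 (Y = 4*(-44) = -176)
S(Z) = -7 - Z (S(Z) = -2 + (-5 - Z) = -7 - Z)
d(b) = -236095/6 + 169*b/6 (d(b) = -1/3 + ((-7 - 1*(-176))*(b - 1397))/6 = -1/3 + ((-7 + 176)*(-1397 + b))/6 = -1/3 + (169*(-1397 + b))/6 = -1/3 + (-236093 + 169*b)/6 = -1/3 + (-236093/6 + 169*b/6) = -236095/6 + 169*b/6)
4926980 + d(-1795) = 4926980 + (-236095/6 + (169/6)*(-1795)) = 4926980 + (-236095/6 - 303355/6) = 4926980 - 269725/3 = 14511215/3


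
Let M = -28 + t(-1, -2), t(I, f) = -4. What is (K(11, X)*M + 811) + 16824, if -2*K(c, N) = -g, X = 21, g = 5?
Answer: 17555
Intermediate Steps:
K(c, N) = 5/2 (K(c, N) = -(-1)*5/2 = -1/2*(-5) = 5/2)
M = -32 (M = -28 - 4 = -32)
(K(11, X)*M + 811) + 16824 = ((5/2)*(-32) + 811) + 16824 = (-80 + 811) + 16824 = 731 + 16824 = 17555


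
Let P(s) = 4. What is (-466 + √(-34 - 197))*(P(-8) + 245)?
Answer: -116034 + 249*I*√231 ≈ -1.1603e+5 + 3784.5*I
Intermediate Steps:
(-466 + √(-34 - 197))*(P(-8) + 245) = (-466 + √(-34 - 197))*(4 + 245) = (-466 + √(-231))*249 = (-466 + I*√231)*249 = -116034 + 249*I*√231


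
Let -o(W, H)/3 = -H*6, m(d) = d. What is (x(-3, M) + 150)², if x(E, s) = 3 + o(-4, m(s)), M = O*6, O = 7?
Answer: 826281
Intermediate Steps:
o(W, H) = 18*H (o(W, H) = -(-3)*H*6 = -(-3)*6*H = -(-18)*H = 18*H)
M = 42 (M = 7*6 = 42)
x(E, s) = 3 + 18*s
(x(-3, M) + 150)² = ((3 + 18*42) + 150)² = ((3 + 756) + 150)² = (759 + 150)² = 909² = 826281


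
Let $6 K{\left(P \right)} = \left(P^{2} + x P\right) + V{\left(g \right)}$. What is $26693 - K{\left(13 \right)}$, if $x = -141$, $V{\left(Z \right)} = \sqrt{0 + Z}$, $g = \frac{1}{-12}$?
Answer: $\frac{80911}{3} - \frac{i \sqrt{3}}{36} \approx 26970.0 - 0.048113 i$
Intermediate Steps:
$g = - \frac{1}{12} \approx -0.083333$
$V{\left(Z \right)} = \sqrt{Z}$
$K{\left(P \right)} = - \frac{47 P}{2} + \frac{P^{2}}{6} + \frac{i \sqrt{3}}{36}$ ($K{\left(P \right)} = \frac{\left(P^{2} - 141 P\right) + \sqrt{- \frac{1}{12}}}{6} = \frac{\left(P^{2} - 141 P\right) + \frac{i \sqrt{3}}{6}}{6} = \frac{P^{2} - 141 P + \frac{i \sqrt{3}}{6}}{6} = - \frac{47 P}{2} + \frac{P^{2}}{6} + \frac{i \sqrt{3}}{36}$)
$26693 - K{\left(13 \right)} = 26693 - \left(\left(- \frac{47}{2}\right) 13 + \frac{13^{2}}{6} + \frac{i \sqrt{3}}{36}\right) = 26693 - \left(- \frac{611}{2} + \frac{1}{6} \cdot 169 + \frac{i \sqrt{3}}{36}\right) = 26693 - \left(- \frac{611}{2} + \frac{169}{6} + \frac{i \sqrt{3}}{36}\right) = 26693 - \left(- \frac{832}{3} + \frac{i \sqrt{3}}{36}\right) = 26693 + \left(\frac{832}{3} - \frac{i \sqrt{3}}{36}\right) = \frac{80911}{3} - \frac{i \sqrt{3}}{36}$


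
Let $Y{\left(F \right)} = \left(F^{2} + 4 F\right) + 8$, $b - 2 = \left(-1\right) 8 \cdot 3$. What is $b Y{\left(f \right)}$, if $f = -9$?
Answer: $-1166$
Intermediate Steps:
$b = -22$ ($b = 2 + \left(-1\right) 8 \cdot 3 = 2 - 24 = -22$)
$Y{\left(F \right)} = 8 + F^{2} + 4 F$
$b Y{\left(f \right)} = - 22 \left(8 + \left(-9\right)^{2} + 4 \left(-9\right)\right) = - 22 \left(8 + 81 - 36\right) = \left(-22\right) 53 = -1166$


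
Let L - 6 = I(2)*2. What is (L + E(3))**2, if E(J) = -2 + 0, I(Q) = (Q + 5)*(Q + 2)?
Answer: 3600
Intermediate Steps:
I(Q) = (2 + Q)*(5 + Q) (I(Q) = (5 + Q)*(2 + Q) = (2 + Q)*(5 + Q))
E(J) = -2
L = 62 (L = 6 + (10 + 2**2 + 7*2)*2 = 6 + (10 + 4 + 14)*2 = 6 + 28*2 = 6 + 56 = 62)
(L + E(3))**2 = (62 - 2)**2 = 60**2 = 3600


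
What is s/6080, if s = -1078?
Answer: -539/3040 ≈ -0.17730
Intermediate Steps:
s/6080 = -1078/6080 = -1078*1/6080 = -539/3040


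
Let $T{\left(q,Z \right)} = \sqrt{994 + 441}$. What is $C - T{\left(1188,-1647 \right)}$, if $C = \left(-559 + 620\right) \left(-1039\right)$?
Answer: $-63379 - \sqrt{1435} \approx -63417.0$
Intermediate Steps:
$T{\left(q,Z \right)} = \sqrt{1435}$
$C = -63379$ ($C = 61 \left(-1039\right) = -63379$)
$C - T{\left(1188,-1647 \right)} = -63379 - \sqrt{1435}$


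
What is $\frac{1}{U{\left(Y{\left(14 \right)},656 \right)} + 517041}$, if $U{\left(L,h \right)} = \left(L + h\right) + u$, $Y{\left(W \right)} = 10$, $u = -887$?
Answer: $\frac{1}{516820} \approx 1.9349 \cdot 10^{-6}$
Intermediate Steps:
$U{\left(L,h \right)} = -887 + L + h$ ($U{\left(L,h \right)} = \left(L + h\right) - 887 = -887 + L + h$)
$\frac{1}{U{\left(Y{\left(14 \right)},656 \right)} + 517041} = \frac{1}{\left(-887 + 10 + 656\right) + 517041} = \frac{1}{-221 + 517041} = \frac{1}{516820}$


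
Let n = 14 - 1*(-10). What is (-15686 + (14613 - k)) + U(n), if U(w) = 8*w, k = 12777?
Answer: -13658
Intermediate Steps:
n = 24 (n = 14 + 10 = 24)
(-15686 + (14613 - k)) + U(n) = (-15686 + (14613 - 1*12777)) + 8*24 = (-15686 + (14613 - 12777)) + 192 = (-15686 + 1836) + 192 = -13850 + 192 = -13658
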